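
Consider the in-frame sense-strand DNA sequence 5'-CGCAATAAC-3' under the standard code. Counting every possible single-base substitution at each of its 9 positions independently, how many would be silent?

5

Codon 1 (CGC, Arg): 3 synonymous substitutions.
Codon 2 (AAT, Asn): 1 synonymous substitution.
Codon 3 (AAC, Asn): 1 synonymous substitution.
Total: 3 + 1 + 1 = 5.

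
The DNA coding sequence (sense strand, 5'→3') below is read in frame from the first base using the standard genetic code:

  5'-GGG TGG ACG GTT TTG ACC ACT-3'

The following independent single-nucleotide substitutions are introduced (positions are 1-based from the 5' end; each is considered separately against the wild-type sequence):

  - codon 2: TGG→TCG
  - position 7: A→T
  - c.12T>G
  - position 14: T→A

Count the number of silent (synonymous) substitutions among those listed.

1

Codon 2: TGG (Trp) → TCG (Ser) — missense.
Codon 3: ACG (Thr) → TCG (Ser) — missense.
Codon 4: GTT (Val) → GTG (Val) — synonymous.
Codon 5: TTG (Leu) → TAG (Stop) — nonsense.
Synonymous: 1 of 4.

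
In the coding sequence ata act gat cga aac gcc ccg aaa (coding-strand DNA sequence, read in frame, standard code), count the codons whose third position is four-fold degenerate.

Codon 1 ATA (Ile): third position 3-fold.
Codon 2 ACT (Thr): third position 4-fold.
Codon 3 GAT (Asp): third position 2-fold.
Codon 4 CGA (Arg): third position 4-fold.
Codon 5 AAC (Asn): third position 2-fold.
Codon 6 GCC (Ala): third position 4-fold.
Codon 7 CCG (Pro): third position 4-fold.
Codon 8 AAA (Lys): third position 2-fold.
Four-fold degenerate third positions: 4.

4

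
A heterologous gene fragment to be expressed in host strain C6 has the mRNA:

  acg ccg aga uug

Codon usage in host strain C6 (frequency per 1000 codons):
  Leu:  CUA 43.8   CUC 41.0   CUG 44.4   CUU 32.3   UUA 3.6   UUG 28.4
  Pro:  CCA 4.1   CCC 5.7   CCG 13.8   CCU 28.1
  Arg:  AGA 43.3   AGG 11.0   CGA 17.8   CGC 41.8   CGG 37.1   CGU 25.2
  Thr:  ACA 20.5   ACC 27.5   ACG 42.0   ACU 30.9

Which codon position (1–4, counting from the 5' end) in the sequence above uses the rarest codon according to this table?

2

Codon 1 ACG (Thr): 42.0 per 1000.
Codon 2 CCG (Pro): 13.8 per 1000.
Codon 3 AGA (Arg): 43.3 per 1000.
Codon 4 UUG (Leu): 28.4 per 1000.
Lowest frequency is 13.8 at codon 2.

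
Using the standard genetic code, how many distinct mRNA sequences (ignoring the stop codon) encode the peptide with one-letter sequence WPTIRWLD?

3456

Trp: 1 codon.
Pro: 4 codons.
Thr: 4 codons.
Ile: 3 codons.
Arg: 6 codons.
Trp: 1 codon.
Leu: 6 codons.
Asp: 2 codons.
1 × 4 × 4 × 3 × 6 × 1 × 6 × 2 = 3456.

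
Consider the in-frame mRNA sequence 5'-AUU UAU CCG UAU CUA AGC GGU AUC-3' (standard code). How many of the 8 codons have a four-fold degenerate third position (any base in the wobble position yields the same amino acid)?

Codon 1 AUU (Ile): third position 3-fold.
Codon 2 UAU (Tyr): third position 2-fold.
Codon 3 CCG (Pro): third position 4-fold.
Codon 4 UAU (Tyr): third position 2-fold.
Codon 5 CUA (Leu): third position 4-fold.
Codon 6 AGC (Ser): third position 2-fold.
Codon 7 GGU (Gly): third position 4-fold.
Codon 8 AUC (Ile): third position 3-fold.
Four-fold degenerate third positions: 3.

3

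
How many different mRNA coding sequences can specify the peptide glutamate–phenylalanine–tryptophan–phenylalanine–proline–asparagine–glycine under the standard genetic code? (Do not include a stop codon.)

Glu: 2 codons.
Phe: 2 codons.
Trp: 1 codon.
Phe: 2 codons.
Pro: 4 codons.
Asn: 2 codons.
Gly: 4 codons.
2 × 2 × 1 × 2 × 4 × 2 × 4 = 256.

256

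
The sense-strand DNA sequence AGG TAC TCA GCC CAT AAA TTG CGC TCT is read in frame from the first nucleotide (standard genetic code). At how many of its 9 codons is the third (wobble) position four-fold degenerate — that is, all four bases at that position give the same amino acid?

4

Codon 1 AGG (Arg): third position 2-fold.
Codon 2 TAC (Tyr): third position 2-fold.
Codon 3 TCA (Ser): third position 4-fold.
Codon 4 GCC (Ala): third position 4-fold.
Codon 5 CAT (His): third position 2-fold.
Codon 6 AAA (Lys): third position 2-fold.
Codon 7 TTG (Leu): third position 2-fold.
Codon 8 CGC (Arg): third position 4-fold.
Codon 9 TCT (Ser): third position 4-fold.
Four-fold degenerate third positions: 4.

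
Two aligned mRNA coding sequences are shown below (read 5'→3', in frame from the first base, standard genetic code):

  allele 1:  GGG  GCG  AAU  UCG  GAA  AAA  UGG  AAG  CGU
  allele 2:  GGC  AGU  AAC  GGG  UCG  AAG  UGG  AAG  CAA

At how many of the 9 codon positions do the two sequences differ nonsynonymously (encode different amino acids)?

Codon 1: GGG Gly / GGC Gly — synonymous.
Codon 2: GCG Ala / AGU Ser — nonsynonymous.
Codon 3: AAU Asn / AAC Asn — synonymous.
Codon 4: UCG Ser / GGG Gly — nonsynonymous.
Codon 5: GAA Glu / UCG Ser — nonsynonymous.
Codon 6: AAA Lys / AAG Lys — synonymous.
Codon 7: UGG Trp / UGG Trp — identical.
Codon 8: AAG Lys / AAG Lys — identical.
Codon 9: CGU Arg / CAA Gln — nonsynonymous.
Nonsynonymous differences: 4.

4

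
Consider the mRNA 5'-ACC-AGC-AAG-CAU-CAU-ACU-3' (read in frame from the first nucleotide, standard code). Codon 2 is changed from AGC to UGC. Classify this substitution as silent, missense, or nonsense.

Position 4 falls in codon 2: AGC → Ser.
After the substitution the codon is UGC → Cys.
Ser ≠ Cys, so this is a missense mutation.

missense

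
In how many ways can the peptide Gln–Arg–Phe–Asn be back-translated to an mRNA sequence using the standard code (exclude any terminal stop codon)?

48

Gln: 2 codons.
Arg: 6 codons.
Phe: 2 codons.
Asn: 2 codons.
2 × 6 × 2 × 2 = 48.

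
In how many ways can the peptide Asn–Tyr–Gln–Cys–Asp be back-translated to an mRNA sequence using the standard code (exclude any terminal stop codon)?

Asn: 2 codons.
Tyr: 2 codons.
Gln: 2 codons.
Cys: 2 codons.
Asp: 2 codons.
2 × 2 × 2 × 2 × 2 = 32.

32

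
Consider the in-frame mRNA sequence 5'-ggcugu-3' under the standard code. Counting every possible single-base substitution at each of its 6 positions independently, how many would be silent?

Codon 1 (GGC, Gly): 3 synonymous substitutions.
Codon 2 (UGU, Cys): 1 synonymous substitution.
Total: 3 + 1 = 4.

4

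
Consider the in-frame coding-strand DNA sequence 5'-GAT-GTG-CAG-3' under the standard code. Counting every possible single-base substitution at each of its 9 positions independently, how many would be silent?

Codon 1 (GAT, Asp): 1 synonymous substitution.
Codon 2 (GTG, Val): 3 synonymous substitutions.
Codon 3 (CAG, Gln): 1 synonymous substitution.
Total: 1 + 3 + 1 = 5.

5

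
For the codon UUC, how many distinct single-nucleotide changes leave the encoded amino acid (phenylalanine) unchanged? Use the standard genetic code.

1

Position 1: none → 0 synonymous.
Position 2: none → 0 synonymous.
Position 3: UUU → 1 synonymous.
Total: 0 + 0 + 1 = 1.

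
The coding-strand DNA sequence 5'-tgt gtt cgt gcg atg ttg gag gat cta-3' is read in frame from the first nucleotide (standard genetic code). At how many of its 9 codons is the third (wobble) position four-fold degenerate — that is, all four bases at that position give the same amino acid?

Codon 1 TGT (Cys): third position 2-fold.
Codon 2 GTT (Val): third position 4-fold.
Codon 3 CGT (Arg): third position 4-fold.
Codon 4 GCG (Ala): third position 4-fold.
Codon 5 ATG (Met): third position 1-fold.
Codon 6 TTG (Leu): third position 2-fold.
Codon 7 GAG (Glu): third position 2-fold.
Codon 8 GAT (Asp): third position 2-fold.
Codon 9 CTA (Leu): third position 4-fold.
Four-fold degenerate third positions: 4.

4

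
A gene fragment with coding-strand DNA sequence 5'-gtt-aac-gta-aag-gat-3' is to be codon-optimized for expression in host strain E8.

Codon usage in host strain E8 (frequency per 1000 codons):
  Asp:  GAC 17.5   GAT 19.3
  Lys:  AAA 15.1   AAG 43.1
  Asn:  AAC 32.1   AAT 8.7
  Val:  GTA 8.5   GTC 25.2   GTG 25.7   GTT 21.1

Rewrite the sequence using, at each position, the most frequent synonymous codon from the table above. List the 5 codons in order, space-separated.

Codon 1 (Val): best is GTG at 25.7.
Codon 2 (Asn): best is AAC at 32.1.
Codon 3 (Val): best is GTG at 25.7.
Codon 4 (Lys): best is AAG at 43.1.
Codon 5 (Asp): best is GAT at 19.3.

GTG AAC GTG AAG GAT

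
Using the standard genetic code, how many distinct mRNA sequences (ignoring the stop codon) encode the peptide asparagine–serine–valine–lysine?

96

Asn: 2 codons.
Ser: 6 codons.
Val: 4 codons.
Lys: 2 codons.
2 × 6 × 4 × 2 = 96.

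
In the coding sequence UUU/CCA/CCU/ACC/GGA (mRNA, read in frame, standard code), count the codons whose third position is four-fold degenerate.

Codon 1 UUU (Phe): third position 2-fold.
Codon 2 CCA (Pro): third position 4-fold.
Codon 3 CCU (Pro): third position 4-fold.
Codon 4 ACC (Thr): third position 4-fold.
Codon 5 GGA (Gly): third position 4-fold.
Four-fold degenerate third positions: 4.

4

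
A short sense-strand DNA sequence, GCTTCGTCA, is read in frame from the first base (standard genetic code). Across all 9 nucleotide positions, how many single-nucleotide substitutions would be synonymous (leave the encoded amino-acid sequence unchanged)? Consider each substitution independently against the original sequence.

Codon 1 (GCT, Ala): 3 synonymous substitutions.
Codon 2 (TCG, Ser): 3 synonymous substitutions.
Codon 3 (TCA, Ser): 3 synonymous substitutions.
Total: 3 + 3 + 3 = 9.

9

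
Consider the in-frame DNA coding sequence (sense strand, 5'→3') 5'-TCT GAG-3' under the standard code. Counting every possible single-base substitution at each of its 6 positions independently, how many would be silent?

4

Codon 1 (TCT, Ser): 3 synonymous substitutions.
Codon 2 (GAG, Glu): 1 synonymous substitution.
Total: 3 + 1 = 4.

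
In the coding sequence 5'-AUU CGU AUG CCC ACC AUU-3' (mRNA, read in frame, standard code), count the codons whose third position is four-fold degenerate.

Codon 1 AUU (Ile): third position 3-fold.
Codon 2 CGU (Arg): third position 4-fold.
Codon 3 AUG (Met): third position 1-fold.
Codon 4 CCC (Pro): third position 4-fold.
Codon 5 ACC (Thr): third position 4-fold.
Codon 6 AUU (Ile): third position 3-fold.
Four-fold degenerate third positions: 3.

3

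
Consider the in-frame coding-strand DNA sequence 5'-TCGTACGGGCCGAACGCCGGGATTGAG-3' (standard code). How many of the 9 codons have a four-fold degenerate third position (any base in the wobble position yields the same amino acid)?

Codon 1 TCG (Ser): third position 4-fold.
Codon 2 TAC (Tyr): third position 2-fold.
Codon 3 GGG (Gly): third position 4-fold.
Codon 4 CCG (Pro): third position 4-fold.
Codon 5 AAC (Asn): third position 2-fold.
Codon 6 GCC (Ala): third position 4-fold.
Codon 7 GGG (Gly): third position 4-fold.
Codon 8 ATT (Ile): third position 3-fold.
Codon 9 GAG (Glu): third position 2-fold.
Four-fold degenerate third positions: 5.

5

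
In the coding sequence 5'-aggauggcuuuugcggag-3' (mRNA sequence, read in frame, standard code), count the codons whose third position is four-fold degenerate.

Codon 1 AGG (Arg): third position 2-fold.
Codon 2 AUG (Met): third position 1-fold.
Codon 3 GCU (Ala): third position 4-fold.
Codon 4 UUU (Phe): third position 2-fold.
Codon 5 GCG (Ala): third position 4-fold.
Codon 6 GAG (Glu): third position 2-fold.
Four-fold degenerate third positions: 2.

2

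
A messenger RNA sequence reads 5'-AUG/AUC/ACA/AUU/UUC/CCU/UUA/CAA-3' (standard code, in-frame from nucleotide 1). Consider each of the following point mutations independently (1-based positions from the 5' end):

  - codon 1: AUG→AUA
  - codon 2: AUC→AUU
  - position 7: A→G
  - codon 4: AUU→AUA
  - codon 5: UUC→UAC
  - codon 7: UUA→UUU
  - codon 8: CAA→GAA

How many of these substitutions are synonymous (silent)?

2

Codon 1: AUG (Met) → AUA (Ile) — missense.
Codon 2: AUC (Ile) → AUU (Ile) — synonymous.
Codon 3: ACA (Thr) → GCA (Ala) — missense.
Codon 4: AUU (Ile) → AUA (Ile) — synonymous.
Codon 5: UUC (Phe) → UAC (Tyr) — missense.
Codon 7: UUA (Leu) → UUU (Phe) — missense.
Codon 8: CAA (Gln) → GAA (Glu) — missense.
Synonymous: 2 of 7.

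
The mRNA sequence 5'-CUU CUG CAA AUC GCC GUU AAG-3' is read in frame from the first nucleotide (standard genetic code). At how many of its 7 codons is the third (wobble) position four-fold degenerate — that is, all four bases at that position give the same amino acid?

Codon 1 CUU (Leu): third position 4-fold.
Codon 2 CUG (Leu): third position 4-fold.
Codon 3 CAA (Gln): third position 2-fold.
Codon 4 AUC (Ile): third position 3-fold.
Codon 5 GCC (Ala): third position 4-fold.
Codon 6 GUU (Val): third position 4-fold.
Codon 7 AAG (Lys): third position 2-fold.
Four-fold degenerate third positions: 4.

4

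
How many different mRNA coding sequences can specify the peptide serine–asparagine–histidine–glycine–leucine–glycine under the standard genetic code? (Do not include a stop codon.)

Ser: 6 codons.
Asn: 2 codons.
His: 2 codons.
Gly: 4 codons.
Leu: 6 codons.
Gly: 4 codons.
6 × 2 × 2 × 4 × 6 × 4 = 2304.

2304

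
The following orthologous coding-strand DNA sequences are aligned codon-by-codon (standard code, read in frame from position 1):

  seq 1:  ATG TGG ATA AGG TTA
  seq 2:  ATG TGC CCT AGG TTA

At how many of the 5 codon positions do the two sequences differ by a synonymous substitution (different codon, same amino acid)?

Codon 1: ATG Met / ATG Met — identical.
Codon 2: TGG Trp / TGC Cys — nonsynonymous.
Codon 3: ATA Ile / CCT Pro — nonsynonymous.
Codon 4: AGG Arg / AGG Arg — identical.
Codon 5: TTA Leu / TTA Leu — identical.
Synonymous differences: 0.

0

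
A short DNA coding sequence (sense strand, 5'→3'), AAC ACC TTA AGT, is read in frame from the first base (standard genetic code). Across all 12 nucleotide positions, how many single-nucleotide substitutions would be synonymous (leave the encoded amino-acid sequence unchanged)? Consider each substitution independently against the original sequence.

7

Codon 1 (AAC, Asn): 1 synonymous substitution.
Codon 2 (ACC, Thr): 3 synonymous substitutions.
Codon 3 (TTA, Leu): 2 synonymous substitutions.
Codon 4 (AGT, Ser): 1 synonymous substitution.
Total: 1 + 3 + 2 + 1 = 7.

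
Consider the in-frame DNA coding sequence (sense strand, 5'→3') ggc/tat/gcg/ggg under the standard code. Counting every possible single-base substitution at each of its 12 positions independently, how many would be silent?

Codon 1 (GGC, Gly): 3 synonymous substitutions.
Codon 2 (TAT, Tyr): 1 synonymous substitution.
Codon 3 (GCG, Ala): 3 synonymous substitutions.
Codon 4 (GGG, Gly): 3 synonymous substitutions.
Total: 3 + 1 + 3 + 3 = 10.

10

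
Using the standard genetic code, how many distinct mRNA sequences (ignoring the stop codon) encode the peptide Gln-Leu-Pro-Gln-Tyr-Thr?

Gln: 2 codons.
Leu: 6 codons.
Pro: 4 codons.
Gln: 2 codons.
Tyr: 2 codons.
Thr: 4 codons.
2 × 6 × 4 × 2 × 2 × 4 = 768.

768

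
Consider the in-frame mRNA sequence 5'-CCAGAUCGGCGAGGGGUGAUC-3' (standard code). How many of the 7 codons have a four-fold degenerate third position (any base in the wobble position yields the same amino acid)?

5

Codon 1 CCA (Pro): third position 4-fold.
Codon 2 GAU (Asp): third position 2-fold.
Codon 3 CGG (Arg): third position 4-fold.
Codon 4 CGA (Arg): third position 4-fold.
Codon 5 GGG (Gly): third position 4-fold.
Codon 6 GUG (Val): third position 4-fold.
Codon 7 AUC (Ile): third position 3-fold.
Four-fold degenerate third positions: 5.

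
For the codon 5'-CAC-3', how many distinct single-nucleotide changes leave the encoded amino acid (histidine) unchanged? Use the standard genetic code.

Position 1: none → 0 synonymous.
Position 2: none → 0 synonymous.
Position 3: CAT → 1 synonymous.
Total: 0 + 0 + 1 = 1.

1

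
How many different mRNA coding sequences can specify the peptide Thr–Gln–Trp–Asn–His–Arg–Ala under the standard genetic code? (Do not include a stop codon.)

Thr: 4 codons.
Gln: 2 codons.
Trp: 1 codon.
Asn: 2 codons.
His: 2 codons.
Arg: 6 codons.
Ala: 4 codons.
4 × 2 × 1 × 2 × 2 × 6 × 4 = 768.

768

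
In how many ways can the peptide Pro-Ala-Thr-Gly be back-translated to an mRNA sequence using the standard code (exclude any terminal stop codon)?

Pro: 4 codons.
Ala: 4 codons.
Thr: 4 codons.
Gly: 4 codons.
4 × 4 × 4 × 4 = 256.

256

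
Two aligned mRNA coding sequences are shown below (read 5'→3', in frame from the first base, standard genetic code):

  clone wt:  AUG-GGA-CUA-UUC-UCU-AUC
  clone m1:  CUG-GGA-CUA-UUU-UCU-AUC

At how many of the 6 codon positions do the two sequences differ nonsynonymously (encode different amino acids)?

1

Codon 1: AUG Met / CUG Leu — nonsynonymous.
Codon 2: GGA Gly / GGA Gly — identical.
Codon 3: CUA Leu / CUA Leu — identical.
Codon 4: UUC Phe / UUU Phe — synonymous.
Codon 5: UCU Ser / UCU Ser — identical.
Codon 6: AUC Ile / AUC Ile — identical.
Nonsynonymous differences: 1.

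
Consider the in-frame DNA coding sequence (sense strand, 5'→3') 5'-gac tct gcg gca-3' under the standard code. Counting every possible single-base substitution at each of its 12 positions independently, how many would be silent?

Codon 1 (GAC, Asp): 1 synonymous substitution.
Codon 2 (TCT, Ser): 3 synonymous substitutions.
Codon 3 (GCG, Ala): 3 synonymous substitutions.
Codon 4 (GCA, Ala): 3 synonymous substitutions.
Total: 1 + 3 + 3 + 3 = 10.

10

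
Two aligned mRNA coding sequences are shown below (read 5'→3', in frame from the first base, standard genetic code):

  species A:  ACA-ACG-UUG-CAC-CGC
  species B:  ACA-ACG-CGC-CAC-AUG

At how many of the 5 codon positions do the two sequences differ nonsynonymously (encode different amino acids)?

Codon 1: ACA Thr / ACA Thr — identical.
Codon 2: ACG Thr / ACG Thr — identical.
Codon 3: UUG Leu / CGC Arg — nonsynonymous.
Codon 4: CAC His / CAC His — identical.
Codon 5: CGC Arg / AUG Met — nonsynonymous.
Nonsynonymous differences: 2.

2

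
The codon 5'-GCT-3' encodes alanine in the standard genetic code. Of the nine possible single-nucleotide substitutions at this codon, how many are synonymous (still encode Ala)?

Position 1: none → 0 synonymous.
Position 2: none → 0 synonymous.
Position 3: GCC, GCA, GCG → 3 synonymous.
Total: 0 + 0 + 3 = 3.

3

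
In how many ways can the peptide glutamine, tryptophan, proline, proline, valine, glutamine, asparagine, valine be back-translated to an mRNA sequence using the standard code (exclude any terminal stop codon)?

2048

Gln: 2 codons.
Trp: 1 codon.
Pro: 4 codons.
Pro: 4 codons.
Val: 4 codons.
Gln: 2 codons.
Asn: 2 codons.
Val: 4 codons.
2 × 1 × 4 × 4 × 4 × 2 × 2 × 4 = 2048.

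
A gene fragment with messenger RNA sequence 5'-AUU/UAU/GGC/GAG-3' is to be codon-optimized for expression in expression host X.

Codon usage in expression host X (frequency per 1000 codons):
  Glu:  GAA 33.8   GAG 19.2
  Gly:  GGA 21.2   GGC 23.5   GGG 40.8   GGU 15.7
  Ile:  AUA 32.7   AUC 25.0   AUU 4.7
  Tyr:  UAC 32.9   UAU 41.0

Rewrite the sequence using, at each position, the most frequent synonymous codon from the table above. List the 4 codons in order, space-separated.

AUA UAU GGG GAA

Codon 1 (Ile): best is AUA at 32.7.
Codon 2 (Tyr): best is UAU at 41.0.
Codon 3 (Gly): best is GGG at 40.8.
Codon 4 (Glu): best is GAA at 33.8.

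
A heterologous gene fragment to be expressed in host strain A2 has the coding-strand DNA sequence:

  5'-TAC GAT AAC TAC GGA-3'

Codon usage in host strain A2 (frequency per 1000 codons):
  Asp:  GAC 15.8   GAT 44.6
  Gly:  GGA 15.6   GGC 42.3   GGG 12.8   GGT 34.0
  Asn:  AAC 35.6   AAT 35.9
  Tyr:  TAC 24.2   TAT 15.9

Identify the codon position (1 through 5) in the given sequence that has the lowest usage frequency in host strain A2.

Codon 1 TAC (Tyr): 24.2 per 1000.
Codon 2 GAT (Asp): 44.6 per 1000.
Codon 3 AAC (Asn): 35.6 per 1000.
Codon 4 TAC (Tyr): 24.2 per 1000.
Codon 5 GGA (Gly): 15.6 per 1000.
Lowest frequency is 15.6 at codon 5.

5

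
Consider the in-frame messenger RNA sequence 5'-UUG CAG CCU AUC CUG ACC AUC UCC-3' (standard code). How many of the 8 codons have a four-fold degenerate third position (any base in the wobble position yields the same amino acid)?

Codon 1 UUG (Leu): third position 2-fold.
Codon 2 CAG (Gln): third position 2-fold.
Codon 3 CCU (Pro): third position 4-fold.
Codon 4 AUC (Ile): third position 3-fold.
Codon 5 CUG (Leu): third position 4-fold.
Codon 6 ACC (Thr): third position 4-fold.
Codon 7 AUC (Ile): third position 3-fold.
Codon 8 UCC (Ser): third position 4-fold.
Four-fold degenerate third positions: 4.

4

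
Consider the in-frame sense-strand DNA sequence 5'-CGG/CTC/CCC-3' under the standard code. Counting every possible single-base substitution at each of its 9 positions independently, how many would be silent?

10

Codon 1 (CGG, Arg): 4 synonymous substitutions.
Codon 2 (CTC, Leu): 3 synonymous substitutions.
Codon 3 (CCC, Pro): 3 synonymous substitutions.
Total: 4 + 3 + 3 = 10.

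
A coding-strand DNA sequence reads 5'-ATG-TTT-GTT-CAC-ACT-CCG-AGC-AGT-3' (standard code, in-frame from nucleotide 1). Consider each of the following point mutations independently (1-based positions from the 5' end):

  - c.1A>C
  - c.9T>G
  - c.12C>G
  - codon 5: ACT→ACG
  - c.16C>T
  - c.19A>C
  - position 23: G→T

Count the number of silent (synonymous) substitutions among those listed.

Codon 1: ATG (Met) → CTG (Leu) — missense.
Codon 3: GTT (Val) → GTG (Val) — synonymous.
Codon 4: CAC (His) → CAG (Gln) — missense.
Codon 5: ACT (Thr) → ACG (Thr) — synonymous.
Codon 6: CCG (Pro) → TCG (Ser) — missense.
Codon 7: AGC (Ser) → CGC (Arg) — missense.
Codon 8: AGT (Ser) → ATT (Ile) — missense.
Synonymous: 2 of 7.

2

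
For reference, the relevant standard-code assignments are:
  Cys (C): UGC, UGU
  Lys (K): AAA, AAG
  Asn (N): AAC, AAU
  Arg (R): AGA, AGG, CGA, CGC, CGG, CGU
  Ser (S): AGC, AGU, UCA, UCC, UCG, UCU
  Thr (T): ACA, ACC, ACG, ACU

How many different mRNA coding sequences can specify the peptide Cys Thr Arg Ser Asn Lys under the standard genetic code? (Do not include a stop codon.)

Cys: 2 codons.
Thr: 4 codons.
Arg: 6 codons.
Ser: 6 codons.
Asn: 2 codons.
Lys: 2 codons.
2 × 4 × 6 × 6 × 2 × 2 = 1152.

1152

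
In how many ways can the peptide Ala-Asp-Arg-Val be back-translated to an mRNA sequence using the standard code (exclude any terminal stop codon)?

192

Ala: 4 codons.
Asp: 2 codons.
Arg: 6 codons.
Val: 4 codons.
4 × 2 × 6 × 4 = 192.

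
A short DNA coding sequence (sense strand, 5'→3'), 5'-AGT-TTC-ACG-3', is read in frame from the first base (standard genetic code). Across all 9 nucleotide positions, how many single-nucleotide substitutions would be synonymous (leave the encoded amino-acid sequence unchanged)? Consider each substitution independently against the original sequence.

Codon 1 (AGT, Ser): 1 synonymous substitution.
Codon 2 (TTC, Phe): 1 synonymous substitution.
Codon 3 (ACG, Thr): 3 synonymous substitutions.
Total: 1 + 1 + 3 = 5.

5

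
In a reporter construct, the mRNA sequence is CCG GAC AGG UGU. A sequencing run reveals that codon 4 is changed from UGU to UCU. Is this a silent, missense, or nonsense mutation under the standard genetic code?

missense

Position 11 falls in codon 4: UGU → Cys.
After the substitution the codon is UCU → Ser.
Cys ≠ Ser, so this is a missense mutation.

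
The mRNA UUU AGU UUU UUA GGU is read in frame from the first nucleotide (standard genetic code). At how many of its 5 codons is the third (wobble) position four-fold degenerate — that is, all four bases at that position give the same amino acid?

1

Codon 1 UUU (Phe): third position 2-fold.
Codon 2 AGU (Ser): third position 2-fold.
Codon 3 UUU (Phe): third position 2-fold.
Codon 4 UUA (Leu): third position 2-fold.
Codon 5 GGU (Gly): third position 4-fold.
Four-fold degenerate third positions: 1.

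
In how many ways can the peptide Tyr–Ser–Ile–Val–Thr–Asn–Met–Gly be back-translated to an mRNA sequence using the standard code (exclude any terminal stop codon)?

Tyr: 2 codons.
Ser: 6 codons.
Ile: 3 codons.
Val: 4 codons.
Thr: 4 codons.
Asn: 2 codons.
Met: 1 codon.
Gly: 4 codons.
2 × 6 × 3 × 4 × 4 × 2 × 1 × 4 = 4608.

4608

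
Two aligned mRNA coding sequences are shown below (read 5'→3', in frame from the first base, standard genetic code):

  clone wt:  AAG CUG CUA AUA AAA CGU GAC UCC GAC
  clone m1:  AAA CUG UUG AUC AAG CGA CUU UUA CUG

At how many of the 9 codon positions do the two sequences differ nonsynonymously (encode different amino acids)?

3

Codon 1: AAG Lys / AAA Lys — synonymous.
Codon 2: CUG Leu / CUG Leu — identical.
Codon 3: CUA Leu / UUG Leu — synonymous.
Codon 4: AUA Ile / AUC Ile — synonymous.
Codon 5: AAA Lys / AAG Lys — synonymous.
Codon 6: CGU Arg / CGA Arg — synonymous.
Codon 7: GAC Asp / CUU Leu — nonsynonymous.
Codon 8: UCC Ser / UUA Leu — nonsynonymous.
Codon 9: GAC Asp / CUG Leu — nonsynonymous.
Nonsynonymous differences: 3.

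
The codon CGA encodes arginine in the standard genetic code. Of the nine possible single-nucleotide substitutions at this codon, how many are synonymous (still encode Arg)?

4

Position 1: AGA → 1 synonymous.
Position 2: none → 0 synonymous.
Position 3: CGT, CGC, CGG → 3 synonymous.
Total: 1 + 0 + 3 = 4.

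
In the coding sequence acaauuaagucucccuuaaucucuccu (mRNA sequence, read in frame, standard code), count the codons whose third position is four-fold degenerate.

Codon 1 ACA (Thr): third position 4-fold.
Codon 2 AUU (Ile): third position 3-fold.
Codon 3 AAG (Lys): third position 2-fold.
Codon 4 UCU (Ser): third position 4-fold.
Codon 5 CCC (Pro): third position 4-fold.
Codon 6 UUA (Leu): third position 2-fold.
Codon 7 AUC (Ile): third position 3-fold.
Codon 8 UCU (Ser): third position 4-fold.
Codon 9 CCU (Pro): third position 4-fold.
Four-fold degenerate third positions: 5.

5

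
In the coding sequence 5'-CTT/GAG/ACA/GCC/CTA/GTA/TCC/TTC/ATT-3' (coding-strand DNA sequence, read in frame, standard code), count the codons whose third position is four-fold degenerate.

6

Codon 1 CTT (Leu): third position 4-fold.
Codon 2 GAG (Glu): third position 2-fold.
Codon 3 ACA (Thr): third position 4-fold.
Codon 4 GCC (Ala): third position 4-fold.
Codon 5 CTA (Leu): third position 4-fold.
Codon 6 GTA (Val): third position 4-fold.
Codon 7 TCC (Ser): third position 4-fold.
Codon 8 TTC (Phe): third position 2-fold.
Codon 9 ATT (Ile): third position 3-fold.
Four-fold degenerate third positions: 6.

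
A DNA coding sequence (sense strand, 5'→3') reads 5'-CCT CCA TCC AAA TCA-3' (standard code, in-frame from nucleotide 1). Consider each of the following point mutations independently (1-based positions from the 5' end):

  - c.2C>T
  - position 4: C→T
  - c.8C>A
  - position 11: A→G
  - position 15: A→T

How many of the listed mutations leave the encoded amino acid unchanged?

Codon 1: CCT (Pro) → CTT (Leu) — missense.
Codon 2: CCA (Pro) → TCA (Ser) — missense.
Codon 3: TCC (Ser) → TAC (Tyr) — missense.
Codon 4: AAA (Lys) → AGA (Arg) — missense.
Codon 5: TCA (Ser) → TCT (Ser) — synonymous.
Synonymous: 1 of 5.

1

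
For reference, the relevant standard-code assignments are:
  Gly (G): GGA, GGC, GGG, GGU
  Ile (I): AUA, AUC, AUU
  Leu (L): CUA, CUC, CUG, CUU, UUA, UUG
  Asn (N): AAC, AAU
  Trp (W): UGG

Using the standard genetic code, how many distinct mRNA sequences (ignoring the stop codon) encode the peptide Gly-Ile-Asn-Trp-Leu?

Gly: 4 codons.
Ile: 3 codons.
Asn: 2 codons.
Trp: 1 codon.
Leu: 6 codons.
4 × 3 × 2 × 1 × 6 = 144.

144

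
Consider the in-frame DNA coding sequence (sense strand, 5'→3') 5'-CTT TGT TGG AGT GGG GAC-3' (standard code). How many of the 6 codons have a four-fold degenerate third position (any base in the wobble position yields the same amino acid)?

2

Codon 1 CTT (Leu): third position 4-fold.
Codon 2 TGT (Cys): third position 2-fold.
Codon 3 TGG (Trp): third position 1-fold.
Codon 4 AGT (Ser): third position 2-fold.
Codon 5 GGG (Gly): third position 4-fold.
Codon 6 GAC (Asp): third position 2-fold.
Four-fold degenerate third positions: 2.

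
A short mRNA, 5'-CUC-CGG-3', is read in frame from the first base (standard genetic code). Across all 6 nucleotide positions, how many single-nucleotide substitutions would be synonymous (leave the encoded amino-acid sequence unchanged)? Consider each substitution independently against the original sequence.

7

Codon 1 (CUC, Leu): 3 synonymous substitutions.
Codon 2 (CGG, Arg): 4 synonymous substitutions.
Total: 3 + 4 = 7.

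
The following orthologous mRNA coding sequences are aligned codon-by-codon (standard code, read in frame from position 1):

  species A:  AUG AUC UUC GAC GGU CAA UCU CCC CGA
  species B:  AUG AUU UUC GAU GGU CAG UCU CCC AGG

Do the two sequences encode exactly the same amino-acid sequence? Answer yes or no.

Codon 1: AUG Met / AUG Met — identical.
Codon 2: AUC Ile / AUU Ile — synonymous.
Codon 3: UUC Phe / UUC Phe — identical.
Codon 4: GAC Asp / GAU Asp — synonymous.
Codon 5: GGU Gly / GGU Gly — identical.
Codon 6: CAA Gln / CAG Gln — synonymous.
Codon 7: UCU Ser / UCU Ser — identical.
Codon 8: CCC Pro / CCC Pro — identical.
Codon 9: CGA Arg / AGG Arg — synonymous.
Nonsynonymous differences: 0 → same protein.

yes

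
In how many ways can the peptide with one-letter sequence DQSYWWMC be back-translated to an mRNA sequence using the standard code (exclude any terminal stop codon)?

96

Asp: 2 codons.
Gln: 2 codons.
Ser: 6 codons.
Tyr: 2 codons.
Trp: 1 codon.
Trp: 1 codon.
Met: 1 codon.
Cys: 2 codons.
2 × 2 × 6 × 2 × 1 × 1 × 1 × 2 = 96.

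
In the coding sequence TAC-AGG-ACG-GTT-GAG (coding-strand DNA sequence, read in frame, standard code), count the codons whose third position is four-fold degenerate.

2

Codon 1 TAC (Tyr): third position 2-fold.
Codon 2 AGG (Arg): third position 2-fold.
Codon 3 ACG (Thr): third position 4-fold.
Codon 4 GTT (Val): third position 4-fold.
Codon 5 GAG (Glu): third position 2-fold.
Four-fold degenerate third positions: 2.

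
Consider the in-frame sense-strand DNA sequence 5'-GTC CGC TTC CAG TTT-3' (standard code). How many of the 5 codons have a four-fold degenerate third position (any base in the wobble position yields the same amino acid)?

2

Codon 1 GTC (Val): third position 4-fold.
Codon 2 CGC (Arg): third position 4-fold.
Codon 3 TTC (Phe): third position 2-fold.
Codon 4 CAG (Gln): third position 2-fold.
Codon 5 TTT (Phe): third position 2-fold.
Four-fold degenerate third positions: 2.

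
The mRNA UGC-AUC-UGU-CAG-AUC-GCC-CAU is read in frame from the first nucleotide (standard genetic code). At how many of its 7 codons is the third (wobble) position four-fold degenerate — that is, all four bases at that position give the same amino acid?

Codon 1 UGC (Cys): third position 2-fold.
Codon 2 AUC (Ile): third position 3-fold.
Codon 3 UGU (Cys): third position 2-fold.
Codon 4 CAG (Gln): third position 2-fold.
Codon 5 AUC (Ile): third position 3-fold.
Codon 6 GCC (Ala): third position 4-fold.
Codon 7 CAU (His): third position 2-fold.
Four-fold degenerate third positions: 1.

1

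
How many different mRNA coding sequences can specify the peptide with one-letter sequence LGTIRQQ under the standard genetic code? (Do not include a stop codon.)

6912

Leu: 6 codons.
Gly: 4 codons.
Thr: 4 codons.
Ile: 3 codons.
Arg: 6 codons.
Gln: 2 codons.
Gln: 2 codons.
6 × 4 × 4 × 3 × 6 × 2 × 2 = 6912.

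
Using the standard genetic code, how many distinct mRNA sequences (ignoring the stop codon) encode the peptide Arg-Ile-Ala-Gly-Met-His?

Arg: 6 codons.
Ile: 3 codons.
Ala: 4 codons.
Gly: 4 codons.
Met: 1 codon.
His: 2 codons.
6 × 3 × 4 × 4 × 1 × 2 = 576.

576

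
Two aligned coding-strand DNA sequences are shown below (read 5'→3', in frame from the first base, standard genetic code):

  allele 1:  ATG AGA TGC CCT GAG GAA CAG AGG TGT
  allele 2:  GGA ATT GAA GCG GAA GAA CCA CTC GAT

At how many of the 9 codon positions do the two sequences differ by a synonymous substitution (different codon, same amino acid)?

Codon 1: ATG Met / GGA Gly — nonsynonymous.
Codon 2: AGA Arg / ATT Ile — nonsynonymous.
Codon 3: TGC Cys / GAA Glu — nonsynonymous.
Codon 4: CCT Pro / GCG Ala — nonsynonymous.
Codon 5: GAG Glu / GAA Glu — synonymous.
Codon 6: GAA Glu / GAA Glu — identical.
Codon 7: CAG Gln / CCA Pro — nonsynonymous.
Codon 8: AGG Arg / CTC Leu — nonsynonymous.
Codon 9: TGT Cys / GAT Asp — nonsynonymous.
Synonymous differences: 1.

1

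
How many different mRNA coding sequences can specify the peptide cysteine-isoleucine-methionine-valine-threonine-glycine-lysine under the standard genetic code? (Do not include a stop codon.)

Cys: 2 codons.
Ile: 3 codons.
Met: 1 codon.
Val: 4 codons.
Thr: 4 codons.
Gly: 4 codons.
Lys: 2 codons.
2 × 3 × 1 × 4 × 4 × 4 × 2 = 768.

768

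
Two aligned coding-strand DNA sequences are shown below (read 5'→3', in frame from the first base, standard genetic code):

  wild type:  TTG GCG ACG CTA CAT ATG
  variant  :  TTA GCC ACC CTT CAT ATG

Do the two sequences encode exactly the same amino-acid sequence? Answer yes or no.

Codon 1: TTG Leu / TTA Leu — synonymous.
Codon 2: GCG Ala / GCC Ala — synonymous.
Codon 3: ACG Thr / ACC Thr — synonymous.
Codon 4: CTA Leu / CTT Leu — synonymous.
Codon 5: CAT His / CAT His — identical.
Codon 6: ATG Met / ATG Met — identical.
Nonsynonymous differences: 0 → same protein.

yes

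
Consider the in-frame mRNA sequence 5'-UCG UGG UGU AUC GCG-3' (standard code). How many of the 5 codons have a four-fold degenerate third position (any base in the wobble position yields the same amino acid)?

Codon 1 UCG (Ser): third position 4-fold.
Codon 2 UGG (Trp): third position 1-fold.
Codon 3 UGU (Cys): third position 2-fold.
Codon 4 AUC (Ile): third position 3-fold.
Codon 5 GCG (Ala): third position 4-fold.
Four-fold degenerate third positions: 2.

2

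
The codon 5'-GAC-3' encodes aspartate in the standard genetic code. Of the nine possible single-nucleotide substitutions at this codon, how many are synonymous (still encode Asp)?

1

Position 1: none → 0 synonymous.
Position 2: none → 0 synonymous.
Position 3: GAU → 1 synonymous.
Total: 0 + 0 + 1 = 1.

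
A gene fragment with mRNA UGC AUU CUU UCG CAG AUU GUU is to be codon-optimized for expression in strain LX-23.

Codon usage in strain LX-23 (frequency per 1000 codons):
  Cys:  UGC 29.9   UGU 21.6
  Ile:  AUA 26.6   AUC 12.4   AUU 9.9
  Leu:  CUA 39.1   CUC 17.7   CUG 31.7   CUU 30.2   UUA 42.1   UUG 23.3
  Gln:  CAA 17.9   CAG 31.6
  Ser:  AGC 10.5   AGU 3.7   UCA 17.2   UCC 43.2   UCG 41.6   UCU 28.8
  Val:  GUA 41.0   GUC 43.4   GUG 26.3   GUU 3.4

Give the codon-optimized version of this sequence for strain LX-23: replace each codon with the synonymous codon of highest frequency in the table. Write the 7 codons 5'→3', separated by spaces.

Codon 1 (Cys): best is UGC at 29.9.
Codon 2 (Ile): best is AUA at 26.6.
Codon 3 (Leu): best is UUA at 42.1.
Codon 4 (Ser): best is UCC at 43.2.
Codon 5 (Gln): best is CAG at 31.6.
Codon 6 (Ile): best is AUA at 26.6.
Codon 7 (Val): best is GUC at 43.4.

UGC AUA UUA UCC CAG AUA GUC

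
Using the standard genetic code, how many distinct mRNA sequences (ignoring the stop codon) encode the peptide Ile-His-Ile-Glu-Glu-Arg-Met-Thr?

1728

Ile: 3 codons.
His: 2 codons.
Ile: 3 codons.
Glu: 2 codons.
Glu: 2 codons.
Arg: 6 codons.
Met: 1 codon.
Thr: 4 codons.
3 × 2 × 3 × 2 × 2 × 6 × 1 × 4 = 1728.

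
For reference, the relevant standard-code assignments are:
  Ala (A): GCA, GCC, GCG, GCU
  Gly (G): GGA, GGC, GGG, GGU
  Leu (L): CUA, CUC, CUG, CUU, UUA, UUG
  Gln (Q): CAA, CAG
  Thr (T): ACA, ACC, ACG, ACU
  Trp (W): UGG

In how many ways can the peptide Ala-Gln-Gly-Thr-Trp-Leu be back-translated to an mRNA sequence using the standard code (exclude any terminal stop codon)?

768

Ala: 4 codons.
Gln: 2 codons.
Gly: 4 codons.
Thr: 4 codons.
Trp: 1 codon.
Leu: 6 codons.
4 × 2 × 4 × 4 × 1 × 6 = 768.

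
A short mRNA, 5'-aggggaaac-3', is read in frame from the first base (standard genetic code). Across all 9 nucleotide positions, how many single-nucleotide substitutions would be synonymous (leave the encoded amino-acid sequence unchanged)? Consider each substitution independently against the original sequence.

6

Codon 1 (AGG, Arg): 2 synonymous substitutions.
Codon 2 (GGA, Gly): 3 synonymous substitutions.
Codon 3 (AAC, Asn): 1 synonymous substitution.
Total: 2 + 3 + 1 = 6.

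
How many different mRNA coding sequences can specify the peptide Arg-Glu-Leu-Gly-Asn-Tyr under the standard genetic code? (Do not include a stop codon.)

Arg: 6 codons.
Glu: 2 codons.
Leu: 6 codons.
Gly: 4 codons.
Asn: 2 codons.
Tyr: 2 codons.
6 × 2 × 6 × 4 × 2 × 2 = 1152.

1152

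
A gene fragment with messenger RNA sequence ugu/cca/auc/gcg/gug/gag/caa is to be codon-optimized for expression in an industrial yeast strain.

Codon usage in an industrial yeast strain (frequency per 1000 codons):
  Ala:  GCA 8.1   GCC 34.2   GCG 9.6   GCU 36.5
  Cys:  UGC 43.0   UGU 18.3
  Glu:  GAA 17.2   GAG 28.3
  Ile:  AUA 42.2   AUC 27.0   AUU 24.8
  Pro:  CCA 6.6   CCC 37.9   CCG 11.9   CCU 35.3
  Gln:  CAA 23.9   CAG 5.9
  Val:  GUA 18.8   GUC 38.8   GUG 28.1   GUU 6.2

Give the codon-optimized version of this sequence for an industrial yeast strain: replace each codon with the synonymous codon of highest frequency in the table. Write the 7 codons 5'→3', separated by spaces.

UGC CCC AUA GCU GUC GAG CAA

Codon 1 (Cys): best is UGC at 43.0.
Codon 2 (Pro): best is CCC at 37.9.
Codon 3 (Ile): best is AUA at 42.2.
Codon 4 (Ala): best is GCU at 36.5.
Codon 5 (Val): best is GUC at 38.8.
Codon 6 (Glu): best is GAG at 28.3.
Codon 7 (Gln): best is CAA at 23.9.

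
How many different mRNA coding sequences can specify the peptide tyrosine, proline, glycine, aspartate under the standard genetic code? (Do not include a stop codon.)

64

Tyr: 2 codons.
Pro: 4 codons.
Gly: 4 codons.
Asp: 2 codons.
2 × 4 × 4 × 2 = 64.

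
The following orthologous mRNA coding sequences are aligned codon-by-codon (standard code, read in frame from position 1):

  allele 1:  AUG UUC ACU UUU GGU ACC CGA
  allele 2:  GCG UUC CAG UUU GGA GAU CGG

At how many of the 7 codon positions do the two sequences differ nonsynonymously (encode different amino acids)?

Codon 1: AUG Met / GCG Ala — nonsynonymous.
Codon 2: UUC Phe / UUC Phe — identical.
Codon 3: ACU Thr / CAG Gln — nonsynonymous.
Codon 4: UUU Phe / UUU Phe — identical.
Codon 5: GGU Gly / GGA Gly — synonymous.
Codon 6: ACC Thr / GAU Asp — nonsynonymous.
Codon 7: CGA Arg / CGG Arg — synonymous.
Nonsynonymous differences: 3.

3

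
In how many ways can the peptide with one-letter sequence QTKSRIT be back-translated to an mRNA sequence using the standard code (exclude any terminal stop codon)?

Gln: 2 codons.
Thr: 4 codons.
Lys: 2 codons.
Ser: 6 codons.
Arg: 6 codons.
Ile: 3 codons.
Thr: 4 codons.
2 × 4 × 2 × 6 × 6 × 3 × 4 = 6912.

6912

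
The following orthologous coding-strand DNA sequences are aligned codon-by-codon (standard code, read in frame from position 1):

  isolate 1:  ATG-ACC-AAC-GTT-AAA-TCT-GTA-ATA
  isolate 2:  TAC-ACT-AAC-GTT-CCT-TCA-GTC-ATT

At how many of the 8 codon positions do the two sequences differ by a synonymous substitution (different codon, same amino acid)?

Codon 1: ATG Met / TAC Tyr — nonsynonymous.
Codon 2: ACC Thr / ACT Thr — synonymous.
Codon 3: AAC Asn / AAC Asn — identical.
Codon 4: GTT Val / GTT Val — identical.
Codon 5: AAA Lys / CCT Pro — nonsynonymous.
Codon 6: TCT Ser / TCA Ser — synonymous.
Codon 7: GTA Val / GTC Val — synonymous.
Codon 8: ATA Ile / ATT Ile — synonymous.
Synonymous differences: 4.

4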